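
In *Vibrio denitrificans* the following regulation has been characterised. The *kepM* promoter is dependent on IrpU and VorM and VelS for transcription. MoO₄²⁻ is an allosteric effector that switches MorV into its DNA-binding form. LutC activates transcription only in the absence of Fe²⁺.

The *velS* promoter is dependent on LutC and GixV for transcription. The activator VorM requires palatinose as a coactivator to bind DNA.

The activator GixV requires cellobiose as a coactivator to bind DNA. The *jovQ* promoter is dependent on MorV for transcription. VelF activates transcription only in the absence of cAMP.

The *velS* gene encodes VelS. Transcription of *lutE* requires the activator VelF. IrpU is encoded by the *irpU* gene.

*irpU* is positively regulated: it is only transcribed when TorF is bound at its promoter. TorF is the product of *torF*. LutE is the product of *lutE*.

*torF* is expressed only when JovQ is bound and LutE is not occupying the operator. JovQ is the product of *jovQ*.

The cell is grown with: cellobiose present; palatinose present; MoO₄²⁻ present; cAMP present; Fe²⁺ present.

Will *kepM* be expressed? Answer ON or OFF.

OFF

MoO₄²⁻ is present, so MorV is active.
No repressor is bound and MorV is active, so *jovQ* is transcribed.
So JovQ is produced and active.
cAMP is present, so VelF is inactive.
Required activator VelF is absent, so *lutE* is not transcribed.
So LutE is not produced.
No repressor is bound and JovQ is active, so *torF* is transcribed.
So TorF is produced and active.
No repressor is bound and TorF is active, so *irpU* is transcribed.
So IrpU is produced and active.
Palatinose is present, so VorM is active.
Fe²⁺ is present, so LutC is inactive.
Cellobiose is present, so GixV is active.
Required activator LutC is absent, so *velS* is not transcribed.
So VelS is not produced.
Required activator VelS is absent, so *kepM* is not transcribed.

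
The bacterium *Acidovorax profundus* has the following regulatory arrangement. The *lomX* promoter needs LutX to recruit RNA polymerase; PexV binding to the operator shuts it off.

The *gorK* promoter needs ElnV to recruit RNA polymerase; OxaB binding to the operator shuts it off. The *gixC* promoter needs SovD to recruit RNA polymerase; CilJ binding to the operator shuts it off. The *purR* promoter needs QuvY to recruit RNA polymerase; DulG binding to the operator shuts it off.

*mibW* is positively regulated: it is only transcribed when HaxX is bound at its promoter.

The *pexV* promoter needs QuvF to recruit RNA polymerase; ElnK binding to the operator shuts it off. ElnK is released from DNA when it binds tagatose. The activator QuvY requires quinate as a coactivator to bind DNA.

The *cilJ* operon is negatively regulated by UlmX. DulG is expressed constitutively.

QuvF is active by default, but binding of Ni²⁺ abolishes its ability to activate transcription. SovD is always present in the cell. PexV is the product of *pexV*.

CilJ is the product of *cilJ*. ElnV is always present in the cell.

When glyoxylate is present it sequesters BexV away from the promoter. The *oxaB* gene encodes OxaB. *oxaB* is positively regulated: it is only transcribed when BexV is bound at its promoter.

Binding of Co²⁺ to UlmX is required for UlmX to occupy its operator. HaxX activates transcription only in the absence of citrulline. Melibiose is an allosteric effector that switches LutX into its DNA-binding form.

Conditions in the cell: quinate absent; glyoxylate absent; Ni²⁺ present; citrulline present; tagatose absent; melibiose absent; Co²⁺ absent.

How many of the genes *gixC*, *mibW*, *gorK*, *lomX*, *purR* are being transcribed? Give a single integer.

0

Co²⁺ is absent, so UlmX is inactive.
With no repressor bound, *cilJ* is transcribed.
So CilJ is produced and active.
SovD is produced constitutively and is active.
With repressor CilJ bound, *gixC* is not transcribed.
→ *gixC* is OFF.
Citrulline is present, so HaxX is inactive.
Required activator HaxX is absent, so *mibW* is not transcribed.
→ *mibW* is OFF.
Glyoxylate is absent, so BexV is active.
No repressor is bound and BexV is active, so *oxaB* is transcribed.
So OxaB is produced and active.
ElnV is produced constitutively and is active.
With repressor OxaB bound, *gorK* is not transcribed.
→ *gorK* is OFF.
Ni²⁺ is present, so QuvF is inactive.
Tagatose is absent, so ElnK is active.
With repressor ElnK bound, *pexV* is not transcribed.
So PexV is not produced.
Melibiose is absent, so LutX is inactive.
Required activator LutX is absent, so *lomX* is not transcribed.
→ *lomX* is OFF.
DulG is produced constitutively and is active.
Quinate is absent, so QuvY is inactive.
With repressor DulG bound, *purR* is not transcribed.
→ *purR* is OFF.
0 of the 5 genes are transcribed.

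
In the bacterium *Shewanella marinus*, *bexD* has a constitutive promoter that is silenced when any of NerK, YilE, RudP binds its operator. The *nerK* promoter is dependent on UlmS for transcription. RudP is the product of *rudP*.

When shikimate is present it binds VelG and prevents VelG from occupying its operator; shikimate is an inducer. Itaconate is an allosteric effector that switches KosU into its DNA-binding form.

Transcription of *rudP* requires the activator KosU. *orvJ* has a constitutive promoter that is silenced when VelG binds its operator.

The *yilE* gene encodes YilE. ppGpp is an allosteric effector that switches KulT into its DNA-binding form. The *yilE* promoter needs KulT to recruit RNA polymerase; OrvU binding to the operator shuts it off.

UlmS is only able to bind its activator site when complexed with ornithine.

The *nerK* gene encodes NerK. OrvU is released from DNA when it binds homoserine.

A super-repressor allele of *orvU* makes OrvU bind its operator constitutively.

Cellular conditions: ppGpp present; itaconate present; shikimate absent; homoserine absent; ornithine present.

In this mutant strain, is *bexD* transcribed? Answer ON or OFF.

Ornithine is present, so UlmS is active.
No repressor is bound and UlmS is active, so *nerK* is transcribed.
So NerK is produced and active.
OrvU is constitutively active in this strain.
ppGpp is present, so KulT is active.
With repressor OrvU bound, *yilE* is not transcribed.
So YilE is not produced.
Itaconate is present, so KosU is active.
No repressor is bound and KosU is active, so *rudP* is transcribed.
So RudP is produced and active.
With repressor NerK bound, *bexD* is not transcribed.

OFF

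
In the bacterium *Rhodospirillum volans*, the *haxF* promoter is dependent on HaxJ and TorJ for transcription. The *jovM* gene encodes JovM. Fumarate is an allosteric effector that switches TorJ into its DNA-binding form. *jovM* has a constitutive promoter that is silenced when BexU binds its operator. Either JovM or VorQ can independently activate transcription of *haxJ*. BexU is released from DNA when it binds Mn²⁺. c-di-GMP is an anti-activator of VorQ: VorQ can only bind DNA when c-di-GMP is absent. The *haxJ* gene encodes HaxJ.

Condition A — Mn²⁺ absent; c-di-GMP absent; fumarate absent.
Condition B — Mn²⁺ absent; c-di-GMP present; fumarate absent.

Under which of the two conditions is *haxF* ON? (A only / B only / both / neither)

Condition A:
Mn²⁺ is absent, so BexU is active.
With repressor BexU bound, *jovM* is not transcribed.
So JovM is not produced.
c-di-GMP is absent, so VorQ is active.
Activator VorQ is present, so *haxJ* is transcribed.
So HaxJ is produced and active.
Fumarate is absent, so TorJ is inactive.
Required activator TorJ is absent, so *haxF* is not transcribed.
→ *haxF* is OFF in A.
Condition B:
Mn²⁺ is absent, so BexU is active.
With repressor BexU bound, *jovM* is not transcribed.
So JovM is not produced.
c-di-GMP is present, so VorQ is inactive.
No activator is available at the *haxJ* promoter, so *haxJ* is not transcribed.
So HaxJ is not produced.
Fumarate is absent, so TorJ is inactive.
Required activator HaxJ is absent, so *haxF* is not transcribed.
→ *haxF* is OFF in B.

neither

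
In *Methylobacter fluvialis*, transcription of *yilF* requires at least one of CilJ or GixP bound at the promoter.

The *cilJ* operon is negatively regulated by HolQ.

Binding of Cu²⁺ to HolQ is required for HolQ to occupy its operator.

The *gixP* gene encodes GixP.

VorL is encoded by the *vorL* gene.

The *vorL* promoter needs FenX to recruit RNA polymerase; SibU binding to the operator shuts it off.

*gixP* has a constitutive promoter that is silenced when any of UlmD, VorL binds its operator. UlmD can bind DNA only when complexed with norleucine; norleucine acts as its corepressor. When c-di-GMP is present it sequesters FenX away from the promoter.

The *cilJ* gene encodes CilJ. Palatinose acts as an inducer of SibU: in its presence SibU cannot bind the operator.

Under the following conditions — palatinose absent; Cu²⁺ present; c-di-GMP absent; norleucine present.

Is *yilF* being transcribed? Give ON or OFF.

OFF

Cu²⁺ is present, so HolQ is active.
With repressor HolQ bound, *cilJ* is not transcribed.
So CilJ is not produced.
Norleucine is present, so UlmD is active.
c-di-GMP is absent, so FenX is active.
Palatinose is absent, so SibU is active.
With repressor SibU bound, *vorL* is not transcribed.
So VorL is not produced.
With repressor UlmD bound, *gixP* is not transcribed.
So GixP is not produced.
No activator is available at the *yilF* promoter, so *yilF* is not transcribed.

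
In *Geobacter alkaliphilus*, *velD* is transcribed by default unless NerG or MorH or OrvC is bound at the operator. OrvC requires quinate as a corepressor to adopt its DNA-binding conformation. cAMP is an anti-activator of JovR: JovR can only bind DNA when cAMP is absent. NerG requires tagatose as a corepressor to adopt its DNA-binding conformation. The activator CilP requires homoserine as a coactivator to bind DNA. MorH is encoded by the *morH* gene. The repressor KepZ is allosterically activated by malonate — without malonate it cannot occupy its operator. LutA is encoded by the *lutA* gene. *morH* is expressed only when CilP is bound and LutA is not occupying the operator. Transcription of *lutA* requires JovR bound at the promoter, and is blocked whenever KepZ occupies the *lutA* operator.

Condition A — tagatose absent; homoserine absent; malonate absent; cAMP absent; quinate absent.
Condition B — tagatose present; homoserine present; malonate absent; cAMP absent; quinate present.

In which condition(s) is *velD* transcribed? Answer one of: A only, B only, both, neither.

A only

Condition A:
Tagatose is absent, so NerG is inactive.
Homoserine is absent, so CilP is inactive.
Malonate is absent, so KepZ is inactive.
cAMP is absent, so JovR is active.
No repressor is bound and JovR is active, so *lutA* is transcribed.
So LutA is produced and active.
With repressor LutA bound, *morH* is not transcribed.
So MorH is not produced.
Quinate is absent, so OrvC is inactive.
With no repressor bound, *velD* is transcribed.
→ *velD* is ON in A.
Condition B:
Tagatose is present, so NerG is active.
Homoserine is present, so CilP is active.
Malonate is absent, so KepZ is inactive.
cAMP is absent, so JovR is active.
No repressor is bound and JovR is active, so *lutA* is transcribed.
So LutA is produced and active.
With repressor LutA bound, *morH* is not transcribed.
So MorH is not produced.
Quinate is present, so OrvC is active.
With repressor NerG bound, *velD* is not transcribed.
→ *velD* is OFF in B.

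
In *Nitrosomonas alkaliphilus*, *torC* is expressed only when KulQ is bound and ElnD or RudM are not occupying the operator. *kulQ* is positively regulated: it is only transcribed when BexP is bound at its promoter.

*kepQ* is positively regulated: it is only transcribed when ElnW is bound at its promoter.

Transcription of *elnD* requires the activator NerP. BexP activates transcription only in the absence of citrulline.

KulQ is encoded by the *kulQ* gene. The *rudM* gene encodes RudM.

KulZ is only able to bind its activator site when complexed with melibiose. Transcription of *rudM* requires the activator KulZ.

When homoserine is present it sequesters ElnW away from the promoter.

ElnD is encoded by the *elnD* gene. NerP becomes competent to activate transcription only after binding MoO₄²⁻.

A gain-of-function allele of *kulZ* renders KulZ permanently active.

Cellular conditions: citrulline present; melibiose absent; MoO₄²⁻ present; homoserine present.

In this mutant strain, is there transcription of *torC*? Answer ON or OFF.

MoO₄²⁻ is present, so NerP is active.
No repressor is bound and NerP is active, so *elnD* is transcribed.
So ElnD is produced and active.
KulZ is constitutively active in this strain.
No repressor is bound and KulZ is active, so *rudM* is transcribed.
So RudM is produced and active.
Citrulline is present, so BexP is inactive.
Required activator BexP is absent, so *kulQ* is not transcribed.
So KulQ is not produced.
With repressor ElnD bound, *torC* is not transcribed.

OFF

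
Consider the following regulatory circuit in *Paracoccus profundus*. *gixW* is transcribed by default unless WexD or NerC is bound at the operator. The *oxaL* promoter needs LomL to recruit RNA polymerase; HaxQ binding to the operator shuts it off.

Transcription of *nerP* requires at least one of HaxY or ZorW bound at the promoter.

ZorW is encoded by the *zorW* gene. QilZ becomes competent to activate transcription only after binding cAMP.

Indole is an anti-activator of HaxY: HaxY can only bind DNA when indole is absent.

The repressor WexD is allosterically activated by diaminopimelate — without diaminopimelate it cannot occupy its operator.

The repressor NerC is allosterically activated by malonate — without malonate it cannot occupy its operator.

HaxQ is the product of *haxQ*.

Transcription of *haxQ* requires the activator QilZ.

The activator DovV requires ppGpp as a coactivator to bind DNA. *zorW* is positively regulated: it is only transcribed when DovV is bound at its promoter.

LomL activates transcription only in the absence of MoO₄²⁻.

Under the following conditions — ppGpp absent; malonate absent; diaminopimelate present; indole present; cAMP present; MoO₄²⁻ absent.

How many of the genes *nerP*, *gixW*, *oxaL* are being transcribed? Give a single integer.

0

Indole is present, so HaxY is inactive.
ppGpp is absent, so DovV is inactive.
Required activator DovV is absent, so *zorW* is not transcribed.
So ZorW is not produced.
No activator is available at the *nerP* promoter, so *nerP* is not transcribed.
→ *nerP* is OFF.
Diaminopimelate is present, so WexD is active.
Malonate is absent, so NerC is inactive.
With repressor WexD bound, *gixW* is not transcribed.
→ *gixW* is OFF.
MoO₄²⁻ is absent, so LomL is active.
cAMP is present, so QilZ is active.
No repressor is bound and QilZ is active, so *haxQ* is transcribed.
So HaxQ is produced and active.
With repressor HaxQ bound, *oxaL* is not transcribed.
→ *oxaL* is OFF.
0 of the 3 genes are transcribed.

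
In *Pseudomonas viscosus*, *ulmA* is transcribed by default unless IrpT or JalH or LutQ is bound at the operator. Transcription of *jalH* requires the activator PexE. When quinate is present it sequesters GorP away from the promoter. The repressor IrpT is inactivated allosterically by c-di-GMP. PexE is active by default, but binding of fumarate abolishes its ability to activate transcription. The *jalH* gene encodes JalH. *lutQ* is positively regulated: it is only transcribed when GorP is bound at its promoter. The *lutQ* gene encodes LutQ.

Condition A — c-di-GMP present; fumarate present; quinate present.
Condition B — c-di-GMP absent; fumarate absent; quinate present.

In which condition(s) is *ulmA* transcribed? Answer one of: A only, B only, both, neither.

Condition A:
c-di-GMP is present, so IrpT is inactive.
Fumarate is present, so PexE is inactive.
Required activator PexE is absent, so *jalH* is not transcribed.
So JalH is not produced.
Quinate is present, so GorP is inactive.
Required activator GorP is absent, so *lutQ* is not transcribed.
So LutQ is not produced.
With no repressor bound, *ulmA* is transcribed.
→ *ulmA* is ON in A.
Condition B:
c-di-GMP is absent, so IrpT is active.
Fumarate is absent, so PexE is active.
No repressor is bound and PexE is active, so *jalH* is transcribed.
So JalH is produced and active.
Quinate is present, so GorP is inactive.
Required activator GorP is absent, so *lutQ* is not transcribed.
So LutQ is not produced.
With repressor IrpT bound, *ulmA* is not transcribed.
→ *ulmA* is OFF in B.

A only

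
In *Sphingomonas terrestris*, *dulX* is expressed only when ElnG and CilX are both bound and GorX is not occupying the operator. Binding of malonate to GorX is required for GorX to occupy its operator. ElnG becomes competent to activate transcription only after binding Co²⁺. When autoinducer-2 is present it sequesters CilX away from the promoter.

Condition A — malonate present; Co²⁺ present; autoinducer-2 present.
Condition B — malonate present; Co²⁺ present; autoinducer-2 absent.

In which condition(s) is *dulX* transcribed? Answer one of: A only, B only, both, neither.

Condition A:
Malonate is present, so GorX is active.
Co²⁺ is present, so ElnG is active.
Autoinducer-2 is present, so CilX is inactive.
With repressor GorX bound, *dulX* is not transcribed.
→ *dulX* is OFF in A.
Condition B:
Malonate is present, so GorX is active.
Co²⁺ is present, so ElnG is active.
Autoinducer-2 is absent, so CilX is active.
With repressor GorX bound, *dulX* is not transcribed.
→ *dulX* is OFF in B.

neither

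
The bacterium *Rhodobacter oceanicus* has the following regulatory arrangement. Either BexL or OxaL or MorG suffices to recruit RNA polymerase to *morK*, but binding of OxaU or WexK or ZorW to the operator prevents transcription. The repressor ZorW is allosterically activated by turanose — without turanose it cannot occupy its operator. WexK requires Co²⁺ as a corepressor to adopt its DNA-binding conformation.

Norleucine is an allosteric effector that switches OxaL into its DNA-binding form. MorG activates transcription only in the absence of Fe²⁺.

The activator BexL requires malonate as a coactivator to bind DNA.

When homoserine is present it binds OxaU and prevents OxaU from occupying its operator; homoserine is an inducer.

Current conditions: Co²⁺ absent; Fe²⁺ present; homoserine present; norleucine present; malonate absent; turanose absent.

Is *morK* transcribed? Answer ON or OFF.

Malonate is absent, so BexL is inactive.
Homoserine is present, so OxaU is inactive.
Norleucine is present, so OxaL is active.
Fe²⁺ is present, so MorG is inactive.
Co²⁺ is absent, so WexK is inactive.
Turanose is absent, so ZorW is inactive.
Activator OxaL is present, so *morK* is transcribed.

ON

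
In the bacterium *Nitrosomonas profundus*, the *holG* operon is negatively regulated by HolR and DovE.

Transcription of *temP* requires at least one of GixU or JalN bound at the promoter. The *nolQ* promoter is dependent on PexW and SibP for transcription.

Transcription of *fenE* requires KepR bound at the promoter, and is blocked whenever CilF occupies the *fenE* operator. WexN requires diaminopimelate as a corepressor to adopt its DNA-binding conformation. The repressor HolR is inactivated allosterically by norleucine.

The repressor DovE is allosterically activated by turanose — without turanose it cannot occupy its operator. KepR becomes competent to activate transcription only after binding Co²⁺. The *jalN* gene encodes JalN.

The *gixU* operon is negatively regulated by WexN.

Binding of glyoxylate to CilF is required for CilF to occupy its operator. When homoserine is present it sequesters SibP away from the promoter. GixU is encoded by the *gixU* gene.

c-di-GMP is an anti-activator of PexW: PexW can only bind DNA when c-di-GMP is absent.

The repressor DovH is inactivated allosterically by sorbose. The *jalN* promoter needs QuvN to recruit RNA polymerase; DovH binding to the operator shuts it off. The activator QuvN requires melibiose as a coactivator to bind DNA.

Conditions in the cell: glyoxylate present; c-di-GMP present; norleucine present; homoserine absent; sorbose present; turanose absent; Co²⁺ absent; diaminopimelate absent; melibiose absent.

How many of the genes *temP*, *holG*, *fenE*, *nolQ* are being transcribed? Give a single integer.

2

Diaminopimelate is absent, so WexN is inactive.
With no repressor bound, *gixU* is transcribed.
So GixU is produced and active.
Sorbose is present, so DovH is inactive.
Melibiose is absent, so QuvN is inactive.
Required activator QuvN is absent, so *jalN* is not transcribed.
So JalN is not produced.
Activator GixU is present, so *temP* is transcribed.
→ *temP* is ON.
Norleucine is present, so HolR is inactive.
Turanose is absent, so DovE is inactive.
With no repressor bound, *holG* is transcribed.
→ *holG* is ON.
Glyoxylate is present, so CilF is active.
Co²⁺ is absent, so KepR is inactive.
With repressor CilF bound, *fenE* is not transcribed.
→ *fenE* is OFF.
c-di-GMP is present, so PexW is inactive.
Homoserine is absent, so SibP is active.
Required activator PexW is absent, so *nolQ* is not transcribed.
→ *nolQ* is OFF.
2 of the 4 genes are transcribed.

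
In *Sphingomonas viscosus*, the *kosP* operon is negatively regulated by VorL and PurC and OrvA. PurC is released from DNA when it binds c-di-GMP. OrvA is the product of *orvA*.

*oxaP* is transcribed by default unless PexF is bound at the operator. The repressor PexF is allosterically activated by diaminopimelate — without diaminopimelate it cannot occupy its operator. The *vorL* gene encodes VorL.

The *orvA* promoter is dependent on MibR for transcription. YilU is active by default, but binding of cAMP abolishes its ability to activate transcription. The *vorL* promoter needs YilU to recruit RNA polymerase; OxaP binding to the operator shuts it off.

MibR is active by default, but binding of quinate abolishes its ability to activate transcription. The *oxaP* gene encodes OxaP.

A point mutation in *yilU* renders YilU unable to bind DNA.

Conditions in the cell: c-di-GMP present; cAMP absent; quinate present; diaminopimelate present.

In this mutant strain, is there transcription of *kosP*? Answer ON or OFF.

ON

YilU is non-functional in this strain, so it has no effect.
Diaminopimelate is present, so PexF is active.
With repressor PexF bound, *oxaP* is not transcribed.
So OxaP is not produced.
Required activator YilU is absent, so *vorL* is not transcribed.
So VorL is not produced.
c-di-GMP is present, so PurC is inactive.
Quinate is present, so MibR is inactive.
Required activator MibR is absent, so *orvA* is not transcribed.
So OrvA is not produced.
With no repressor bound, *kosP* is transcribed.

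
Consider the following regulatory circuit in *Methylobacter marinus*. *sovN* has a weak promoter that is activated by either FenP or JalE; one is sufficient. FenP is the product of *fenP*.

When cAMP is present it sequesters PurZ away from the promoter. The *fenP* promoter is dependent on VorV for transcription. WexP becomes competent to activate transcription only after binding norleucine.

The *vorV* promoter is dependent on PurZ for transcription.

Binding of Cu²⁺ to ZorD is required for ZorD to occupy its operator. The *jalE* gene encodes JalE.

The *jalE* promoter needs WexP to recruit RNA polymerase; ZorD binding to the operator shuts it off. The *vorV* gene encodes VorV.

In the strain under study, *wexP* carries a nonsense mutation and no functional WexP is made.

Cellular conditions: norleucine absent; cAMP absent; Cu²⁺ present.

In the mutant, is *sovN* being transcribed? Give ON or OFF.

ON

cAMP is absent, so PurZ is active.
No repressor is bound and PurZ is active, so *vorV* is transcribed.
So VorV is produced and active.
No repressor is bound and VorV is active, so *fenP* is transcribed.
So FenP is produced and active.
WexP is non-functional in this strain, so it has no effect.
Cu²⁺ is present, so ZorD is active.
With repressor ZorD bound, *jalE* is not transcribed.
So JalE is not produced.
Activator FenP is present, so *sovN* is transcribed.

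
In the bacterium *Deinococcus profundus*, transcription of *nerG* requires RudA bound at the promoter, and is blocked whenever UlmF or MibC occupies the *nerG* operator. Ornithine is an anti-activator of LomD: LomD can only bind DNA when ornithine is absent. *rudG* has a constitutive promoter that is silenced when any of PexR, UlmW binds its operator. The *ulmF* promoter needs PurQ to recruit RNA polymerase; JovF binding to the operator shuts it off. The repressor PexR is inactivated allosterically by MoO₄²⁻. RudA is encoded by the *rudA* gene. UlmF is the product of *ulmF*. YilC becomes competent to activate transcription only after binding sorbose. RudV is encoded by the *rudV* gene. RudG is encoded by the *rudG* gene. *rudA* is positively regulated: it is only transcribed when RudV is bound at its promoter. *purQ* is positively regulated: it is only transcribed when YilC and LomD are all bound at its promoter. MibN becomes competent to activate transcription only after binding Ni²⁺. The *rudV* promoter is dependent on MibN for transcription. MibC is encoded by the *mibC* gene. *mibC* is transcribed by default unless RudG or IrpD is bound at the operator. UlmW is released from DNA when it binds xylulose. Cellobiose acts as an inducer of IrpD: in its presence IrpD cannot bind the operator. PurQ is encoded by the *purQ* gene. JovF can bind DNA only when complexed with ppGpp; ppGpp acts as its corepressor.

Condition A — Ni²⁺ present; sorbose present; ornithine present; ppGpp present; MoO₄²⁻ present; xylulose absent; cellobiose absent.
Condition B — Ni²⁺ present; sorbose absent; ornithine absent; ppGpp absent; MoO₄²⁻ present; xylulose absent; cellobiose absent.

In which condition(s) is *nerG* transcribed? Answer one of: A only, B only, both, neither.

Condition A:
Ni²⁺ is present, so MibN is active.
No repressor is bound and MibN is active, so *rudV* is transcribed.
So RudV is produced and active.
No repressor is bound and RudV is active, so *rudA* is transcribed.
So RudA is produced and active.
Sorbose is present, so YilC is active.
Ornithine is present, so LomD is inactive.
Required activator LomD is absent, so *purQ* is not transcribed.
So PurQ is not produced.
ppGpp is present, so JovF is active.
With repressor JovF bound, *ulmF* is not transcribed.
So UlmF is not produced.
MoO₄²⁻ is present, so PexR is inactive.
Xylulose is absent, so UlmW is active.
With repressor UlmW bound, *rudG* is not transcribed.
So RudG is not produced.
Cellobiose is absent, so IrpD is active.
With repressor IrpD bound, *mibC* is not transcribed.
So MibC is not produced.
No repressor is bound and RudA is active, so *nerG* is transcribed.
→ *nerG* is ON in A.
Condition B:
Ni²⁺ is present, so MibN is active.
No repressor is bound and MibN is active, so *rudV* is transcribed.
So RudV is produced and active.
No repressor is bound and RudV is active, so *rudA* is transcribed.
So RudA is produced and active.
Sorbose is absent, so YilC is inactive.
Ornithine is absent, so LomD is active.
Required activator YilC is absent, so *purQ* is not transcribed.
So PurQ is not produced.
ppGpp is absent, so JovF is inactive.
Required activator PurQ is absent, so *ulmF* is not transcribed.
So UlmF is not produced.
MoO₄²⁻ is present, so PexR is inactive.
Xylulose is absent, so UlmW is active.
With repressor UlmW bound, *rudG* is not transcribed.
So RudG is not produced.
Cellobiose is absent, so IrpD is active.
With repressor IrpD bound, *mibC* is not transcribed.
So MibC is not produced.
No repressor is bound and RudA is active, so *nerG* is transcribed.
→ *nerG* is ON in B.

both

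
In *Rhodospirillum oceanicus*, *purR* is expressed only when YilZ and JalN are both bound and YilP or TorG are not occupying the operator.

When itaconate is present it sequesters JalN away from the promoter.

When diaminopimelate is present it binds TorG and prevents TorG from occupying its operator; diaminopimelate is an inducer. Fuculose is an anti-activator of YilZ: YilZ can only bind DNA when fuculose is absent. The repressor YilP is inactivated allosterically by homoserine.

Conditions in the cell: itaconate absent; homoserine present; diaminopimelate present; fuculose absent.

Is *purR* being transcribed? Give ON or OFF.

Fuculose is absent, so YilZ is active.
Homoserine is present, so YilP is inactive.
Diaminopimelate is present, so TorG is inactive.
Itaconate is absent, so JalN is active.
No repressor is bound and YilZ and JalN are active, so *purR* is transcribed.

ON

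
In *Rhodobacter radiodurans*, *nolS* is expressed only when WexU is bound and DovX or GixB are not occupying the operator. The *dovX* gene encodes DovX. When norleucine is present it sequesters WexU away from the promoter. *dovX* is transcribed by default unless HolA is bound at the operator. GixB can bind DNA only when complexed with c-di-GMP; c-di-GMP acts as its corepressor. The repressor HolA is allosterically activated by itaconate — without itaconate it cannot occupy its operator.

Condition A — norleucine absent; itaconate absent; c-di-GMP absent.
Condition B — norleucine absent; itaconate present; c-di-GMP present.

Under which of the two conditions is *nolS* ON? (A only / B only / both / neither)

Condition A:
Norleucine is absent, so WexU is active.
Itaconate is absent, so HolA is inactive.
With no repressor bound, *dovX* is transcribed.
So DovX is produced and active.
c-di-GMP is absent, so GixB is inactive.
With repressor DovX bound, *nolS* is not transcribed.
→ *nolS* is OFF in A.
Condition B:
Norleucine is absent, so WexU is active.
Itaconate is present, so HolA is active.
With repressor HolA bound, *dovX* is not transcribed.
So DovX is not produced.
c-di-GMP is present, so GixB is active.
With repressor GixB bound, *nolS* is not transcribed.
→ *nolS* is OFF in B.

neither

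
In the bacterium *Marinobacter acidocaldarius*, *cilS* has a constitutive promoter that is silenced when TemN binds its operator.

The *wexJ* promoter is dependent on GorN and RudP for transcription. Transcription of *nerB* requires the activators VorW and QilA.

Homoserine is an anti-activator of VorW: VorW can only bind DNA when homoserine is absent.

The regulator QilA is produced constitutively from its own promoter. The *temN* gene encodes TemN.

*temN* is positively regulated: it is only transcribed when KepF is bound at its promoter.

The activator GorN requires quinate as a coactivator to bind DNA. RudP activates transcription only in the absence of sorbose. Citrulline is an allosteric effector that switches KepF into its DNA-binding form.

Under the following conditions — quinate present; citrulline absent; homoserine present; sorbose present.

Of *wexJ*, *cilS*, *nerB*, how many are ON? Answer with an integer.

1

Quinate is present, so GorN is active.
Sorbose is present, so RudP is inactive.
Required activator RudP is absent, so *wexJ* is not transcribed.
→ *wexJ* is OFF.
Citrulline is absent, so KepF is inactive.
Required activator KepF is absent, so *temN* is not transcribed.
So TemN is not produced.
With no repressor bound, *cilS* is transcribed.
→ *cilS* is ON.
Homoserine is present, so VorW is inactive.
QilA is produced constitutively and is active.
Required activator VorW is absent, so *nerB* is not transcribed.
→ *nerB* is OFF.
1 of the 3 genes is transcribed.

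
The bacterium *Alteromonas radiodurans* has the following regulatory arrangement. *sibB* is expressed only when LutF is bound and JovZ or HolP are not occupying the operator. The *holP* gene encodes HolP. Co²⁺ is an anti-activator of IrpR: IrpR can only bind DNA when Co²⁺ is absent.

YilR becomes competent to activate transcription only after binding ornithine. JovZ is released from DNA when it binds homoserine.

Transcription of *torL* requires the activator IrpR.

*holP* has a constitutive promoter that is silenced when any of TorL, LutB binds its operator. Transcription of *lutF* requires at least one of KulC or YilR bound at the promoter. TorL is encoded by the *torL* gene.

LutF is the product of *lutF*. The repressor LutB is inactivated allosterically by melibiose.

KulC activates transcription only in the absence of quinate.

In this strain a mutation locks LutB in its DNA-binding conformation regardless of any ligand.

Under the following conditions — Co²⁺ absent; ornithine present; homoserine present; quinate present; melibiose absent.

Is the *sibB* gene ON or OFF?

ON

Quinate is present, so KulC is inactive.
Ornithine is present, so YilR is active.
Activator YilR is present, so *lutF* is transcribed.
So LutF is produced and active.
Homoserine is present, so JovZ is inactive.
Co²⁺ is absent, so IrpR is active.
No repressor is bound and IrpR is active, so *torL* is transcribed.
So TorL is produced and active.
LutB is constitutively active in this strain.
With repressor TorL bound, *holP* is not transcribed.
So HolP is not produced.
No repressor is bound and LutF is active, so *sibB* is transcribed.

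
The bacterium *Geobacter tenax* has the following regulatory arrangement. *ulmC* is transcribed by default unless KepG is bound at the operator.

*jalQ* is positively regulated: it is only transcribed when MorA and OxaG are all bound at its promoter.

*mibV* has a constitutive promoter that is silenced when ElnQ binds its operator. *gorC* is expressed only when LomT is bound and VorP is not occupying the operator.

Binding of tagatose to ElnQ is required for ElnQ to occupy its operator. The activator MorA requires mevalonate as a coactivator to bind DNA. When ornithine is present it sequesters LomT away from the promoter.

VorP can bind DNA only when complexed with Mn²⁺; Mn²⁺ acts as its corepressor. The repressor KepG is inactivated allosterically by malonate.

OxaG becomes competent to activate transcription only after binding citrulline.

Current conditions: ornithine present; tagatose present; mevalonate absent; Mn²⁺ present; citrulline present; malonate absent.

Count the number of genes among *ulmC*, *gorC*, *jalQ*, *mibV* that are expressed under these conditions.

0

Malonate is absent, so KepG is active.
With repressor KepG bound, *ulmC* is not transcribed.
→ *ulmC* is OFF.
Ornithine is present, so LomT is inactive.
Mn²⁺ is present, so VorP is active.
With repressor VorP bound, *gorC* is not transcribed.
→ *gorC* is OFF.
Mevalonate is absent, so MorA is inactive.
Citrulline is present, so OxaG is active.
Required activator MorA is absent, so *jalQ* is not transcribed.
→ *jalQ* is OFF.
Tagatose is present, so ElnQ is active.
With repressor ElnQ bound, *mibV* is not transcribed.
→ *mibV* is OFF.
0 of the 4 genes are transcribed.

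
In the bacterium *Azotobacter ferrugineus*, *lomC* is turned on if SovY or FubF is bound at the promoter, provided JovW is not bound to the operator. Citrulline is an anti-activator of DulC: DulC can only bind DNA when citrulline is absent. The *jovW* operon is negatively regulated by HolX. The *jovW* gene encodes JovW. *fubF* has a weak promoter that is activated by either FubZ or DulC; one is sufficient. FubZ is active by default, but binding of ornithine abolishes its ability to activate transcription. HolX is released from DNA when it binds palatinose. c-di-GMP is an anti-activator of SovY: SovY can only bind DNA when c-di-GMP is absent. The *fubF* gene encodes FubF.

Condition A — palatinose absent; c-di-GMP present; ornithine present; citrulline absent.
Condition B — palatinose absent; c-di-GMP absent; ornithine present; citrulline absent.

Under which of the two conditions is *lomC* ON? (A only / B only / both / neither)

Condition A:
Palatinose is absent, so HolX is active.
With repressor HolX bound, *jovW* is not transcribed.
So JovW is not produced.
c-di-GMP is present, so SovY is inactive.
Ornithine is present, so FubZ is inactive.
Citrulline is absent, so DulC is active.
Activator DulC is present, so *fubF* is transcribed.
So FubF is produced and active.
Activator FubF is present, so *lomC* is transcribed.
→ *lomC* is ON in A.
Condition B:
Palatinose is absent, so HolX is active.
With repressor HolX bound, *jovW* is not transcribed.
So JovW is not produced.
c-di-GMP is absent, so SovY is active.
Ornithine is present, so FubZ is inactive.
Citrulline is absent, so DulC is active.
Activator DulC is present, so *fubF* is transcribed.
So FubF is produced and active.
Activator SovY is present, so *lomC* is transcribed.
→ *lomC* is ON in B.

both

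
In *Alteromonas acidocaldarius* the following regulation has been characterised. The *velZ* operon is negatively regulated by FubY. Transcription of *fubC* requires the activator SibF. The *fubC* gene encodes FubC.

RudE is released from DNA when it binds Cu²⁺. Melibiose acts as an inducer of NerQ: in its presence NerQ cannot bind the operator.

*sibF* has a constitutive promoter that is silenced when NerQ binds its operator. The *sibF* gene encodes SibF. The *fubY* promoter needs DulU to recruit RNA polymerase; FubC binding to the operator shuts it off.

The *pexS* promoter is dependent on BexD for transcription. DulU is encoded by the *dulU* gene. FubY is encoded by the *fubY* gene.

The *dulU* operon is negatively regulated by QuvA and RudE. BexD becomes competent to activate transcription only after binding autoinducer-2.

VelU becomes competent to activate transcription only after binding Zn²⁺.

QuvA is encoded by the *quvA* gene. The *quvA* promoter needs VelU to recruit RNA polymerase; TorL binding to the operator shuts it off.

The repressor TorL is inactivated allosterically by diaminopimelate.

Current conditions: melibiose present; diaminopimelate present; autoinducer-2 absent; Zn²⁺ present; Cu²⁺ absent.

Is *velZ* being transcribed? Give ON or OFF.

ON

Zn²⁺ is present, so VelU is active.
Diaminopimelate is present, so TorL is inactive.
No repressor is bound and VelU is active, so *quvA* is transcribed.
So QuvA is produced and active.
Cu²⁺ is absent, so RudE is active.
With repressor QuvA bound, *dulU* is not transcribed.
So DulU is not produced.
Melibiose is present, so NerQ is inactive.
With no repressor bound, *sibF* is transcribed.
So SibF is produced and active.
No repressor is bound and SibF is active, so *fubC* is transcribed.
So FubC is produced and active.
With repressor FubC bound, *fubY* is not transcribed.
So FubY is not produced.
With no repressor bound, *velZ* is transcribed.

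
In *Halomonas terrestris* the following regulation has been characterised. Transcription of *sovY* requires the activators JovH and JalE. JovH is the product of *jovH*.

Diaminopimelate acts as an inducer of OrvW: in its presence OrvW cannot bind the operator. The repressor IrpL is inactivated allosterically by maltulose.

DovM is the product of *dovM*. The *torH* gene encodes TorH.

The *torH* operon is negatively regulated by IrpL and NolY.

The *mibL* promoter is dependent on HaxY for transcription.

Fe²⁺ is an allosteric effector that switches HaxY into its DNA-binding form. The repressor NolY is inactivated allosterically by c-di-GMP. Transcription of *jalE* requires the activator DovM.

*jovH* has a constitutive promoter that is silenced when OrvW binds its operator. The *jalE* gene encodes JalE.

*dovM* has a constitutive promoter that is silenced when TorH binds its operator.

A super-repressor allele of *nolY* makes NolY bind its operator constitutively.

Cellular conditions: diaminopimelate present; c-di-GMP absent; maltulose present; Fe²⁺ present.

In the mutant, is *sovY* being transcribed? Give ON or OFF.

Diaminopimelate is present, so OrvW is inactive.
With no repressor bound, *jovH* is transcribed.
So JovH is produced and active.
Maltulose is present, so IrpL is inactive.
NolY is constitutively active in this strain.
With repressor NolY bound, *torH* is not transcribed.
So TorH is not produced.
With no repressor bound, *dovM* is transcribed.
So DovM is produced and active.
No repressor is bound and DovM is active, so *jalE* is transcribed.
So JalE is produced and active.
No repressor is bound and JovH and JalE are active, so *sovY* is transcribed.

ON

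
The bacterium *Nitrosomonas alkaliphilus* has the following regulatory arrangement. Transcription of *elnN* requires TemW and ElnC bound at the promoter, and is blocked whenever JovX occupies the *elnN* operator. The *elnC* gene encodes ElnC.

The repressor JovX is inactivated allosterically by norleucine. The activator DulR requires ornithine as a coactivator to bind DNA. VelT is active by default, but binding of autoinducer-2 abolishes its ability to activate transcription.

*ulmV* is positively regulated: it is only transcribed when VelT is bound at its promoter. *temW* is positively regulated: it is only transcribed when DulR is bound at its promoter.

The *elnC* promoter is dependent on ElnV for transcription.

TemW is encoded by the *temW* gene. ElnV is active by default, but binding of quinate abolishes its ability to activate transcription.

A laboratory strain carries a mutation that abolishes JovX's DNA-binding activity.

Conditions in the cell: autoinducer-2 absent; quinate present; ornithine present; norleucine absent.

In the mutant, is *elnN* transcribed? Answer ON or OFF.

OFF

Ornithine is present, so DulR is active.
No repressor is bound and DulR is active, so *temW* is transcribed.
So TemW is produced and active.
JovX is non-functional in this strain, so it has no effect.
Quinate is present, so ElnV is inactive.
Required activator ElnV is absent, so *elnC* is not transcribed.
So ElnC is not produced.
Required activator ElnC is absent, so *elnN* is not transcribed.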